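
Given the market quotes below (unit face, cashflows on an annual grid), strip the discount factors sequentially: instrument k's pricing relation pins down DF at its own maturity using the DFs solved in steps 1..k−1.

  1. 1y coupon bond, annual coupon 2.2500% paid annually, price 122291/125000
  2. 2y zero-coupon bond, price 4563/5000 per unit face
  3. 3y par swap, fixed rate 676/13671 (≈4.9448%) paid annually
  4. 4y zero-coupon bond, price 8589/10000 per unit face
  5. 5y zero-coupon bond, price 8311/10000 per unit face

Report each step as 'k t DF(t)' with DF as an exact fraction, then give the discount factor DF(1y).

step 1 [1y] bond c/1=9/400: DF=(122291/125000 − 9/400·(0))/(1+9/400) = 598/625 ≈ 0.956800
step 2 [2y] zero: DF = P = 4563/5000 ≈ 0.912600
step 3 [3y] swap r/1=676/13671: DF=(1 − 676/13671·(0.956800+0.912600))/(1+676/13671) = 1081/1250 ≈ 0.864800
step 4 [4y] zero: DF = P = 8589/10000 ≈ 0.858900
step 5 [5y] zero: DF = P = 8311/10000 ≈ 0.831100

1 1 598/625
2 2 4563/5000
3 3 1081/1250
4 4 8589/10000
5 5 8311/10000
DF(1y) = 598/625 ≈ 0.956800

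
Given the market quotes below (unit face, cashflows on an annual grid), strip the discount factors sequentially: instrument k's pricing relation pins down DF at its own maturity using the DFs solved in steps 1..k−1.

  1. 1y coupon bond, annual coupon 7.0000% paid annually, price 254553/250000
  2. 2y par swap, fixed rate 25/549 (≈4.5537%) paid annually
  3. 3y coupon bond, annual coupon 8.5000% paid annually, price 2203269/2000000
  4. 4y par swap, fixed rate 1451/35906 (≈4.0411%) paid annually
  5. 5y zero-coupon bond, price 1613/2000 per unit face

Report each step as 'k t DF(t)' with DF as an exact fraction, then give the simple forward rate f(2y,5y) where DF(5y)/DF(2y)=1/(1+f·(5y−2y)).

step 1 [1y] bond c/1=7/100: DF=(254553/250000 − 7/100·(0))/(1+7/100) = 2379/2500 ≈ 0.951600
step 2 [2y] swap r/1=25/549: DF=(1 − 25/549·(0.951600))/(1+25/549) = 183/200 ≈ 0.915000
step 3 [3y] bond c/1=17/200: DF=(2203269/2000000 − 17/200·(0.951600+0.915000))/(1+17/200) = 8691/10000 ≈ 0.869100
step 4 [4y] swap r/1=1451/35906: DF=(1 − 1451/35906·(0.951600+0.915000+0.869100))/(1+1451/35906) = 8549/10000 ≈ 0.854900
step 5 [5y] zero: DF = P = 1613/2000 ≈ 0.806500

1 1 2379/2500
2 2 183/200
3 3 8691/10000
4 4 8549/10000
5 5 1613/2000
f(2y,5y) = ((183/200)/(1613/2000) − 1)/(3) = 217/4839 ≈ 4.4844%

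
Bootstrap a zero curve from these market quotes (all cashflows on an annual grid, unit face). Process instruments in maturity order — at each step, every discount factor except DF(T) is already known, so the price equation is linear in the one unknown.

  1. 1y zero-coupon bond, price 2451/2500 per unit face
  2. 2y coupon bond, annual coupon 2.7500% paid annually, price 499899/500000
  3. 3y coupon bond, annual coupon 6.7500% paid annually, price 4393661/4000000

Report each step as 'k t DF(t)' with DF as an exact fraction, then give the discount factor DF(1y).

1 1 2451/2500
2 2 2367/2500
3 3 9071/10000
DF(1y) = 2451/2500 ≈ 0.980400

step 1 [1y] zero: DF = P = 2451/2500 ≈ 0.980400
step 2 [2y] bond c/1=11/400: DF=(499899/500000 − 11/400·(0.980400))/(1+11/400) = 2367/2500 ≈ 0.946800
step 3 [3y] bond c/1=27/400: DF=(4393661/4000000 − 27/400·(0.980400+0.946800))/(1+27/400) = 9071/10000 ≈ 0.907100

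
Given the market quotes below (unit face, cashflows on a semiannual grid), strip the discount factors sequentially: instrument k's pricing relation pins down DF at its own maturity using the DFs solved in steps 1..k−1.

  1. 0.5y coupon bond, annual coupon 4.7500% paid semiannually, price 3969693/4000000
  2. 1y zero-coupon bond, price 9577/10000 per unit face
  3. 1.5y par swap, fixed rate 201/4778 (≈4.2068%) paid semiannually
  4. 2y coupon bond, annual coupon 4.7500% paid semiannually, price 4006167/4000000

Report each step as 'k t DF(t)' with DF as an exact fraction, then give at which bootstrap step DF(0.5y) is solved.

1 1/2 4847/5000
2 1 9577/10000
3 3/2 9397/10000
4 2 4559/5000
DF(0.5y) is solved at step 1

step 1 [0.5y] bond c/2=19/800: DF=(3969693/4000000 − 19/800·(0))/(1+19/800) = 4847/5000 ≈ 0.969400
step 2 [1y] zero: DF = P = 9577/10000 ≈ 0.957700
step 3 [1.5y] swap r/2=201/9556: DF=(1 − 201/9556·(0.969400+0.957700))/(1+201/9556) = 9397/10000 ≈ 0.939700
step 4 [2y] bond c/2=19/800: DF=(4006167/4000000 − 19/800·(0.969400+0.957700+0.939700))/(1+19/800) = 4559/5000 ≈ 0.911800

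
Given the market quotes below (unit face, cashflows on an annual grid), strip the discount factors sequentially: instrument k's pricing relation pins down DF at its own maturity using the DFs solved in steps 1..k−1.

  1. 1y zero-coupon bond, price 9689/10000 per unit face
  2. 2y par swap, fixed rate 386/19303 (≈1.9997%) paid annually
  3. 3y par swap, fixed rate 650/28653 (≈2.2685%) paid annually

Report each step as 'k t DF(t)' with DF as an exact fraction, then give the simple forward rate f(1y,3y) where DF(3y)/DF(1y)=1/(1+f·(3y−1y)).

1 1 9689/10000
2 2 4807/5000
3 3 187/200
f(1y,3y) = ((9689/10000)/(187/200) − 1)/(2) = 339/18700 ≈ 1.8128%

step 1 [1y] zero: DF = P = 9689/10000 ≈ 0.968900
step 2 [2y] swap r/1=386/19303: DF=(1 − 386/19303·(0.968900))/(1+386/19303) = 4807/5000 ≈ 0.961400
step 3 [3y] swap r/1=650/28653: DF=(1 − 650/28653·(0.968900+0.961400))/(1+650/28653) = 187/200 ≈ 0.935000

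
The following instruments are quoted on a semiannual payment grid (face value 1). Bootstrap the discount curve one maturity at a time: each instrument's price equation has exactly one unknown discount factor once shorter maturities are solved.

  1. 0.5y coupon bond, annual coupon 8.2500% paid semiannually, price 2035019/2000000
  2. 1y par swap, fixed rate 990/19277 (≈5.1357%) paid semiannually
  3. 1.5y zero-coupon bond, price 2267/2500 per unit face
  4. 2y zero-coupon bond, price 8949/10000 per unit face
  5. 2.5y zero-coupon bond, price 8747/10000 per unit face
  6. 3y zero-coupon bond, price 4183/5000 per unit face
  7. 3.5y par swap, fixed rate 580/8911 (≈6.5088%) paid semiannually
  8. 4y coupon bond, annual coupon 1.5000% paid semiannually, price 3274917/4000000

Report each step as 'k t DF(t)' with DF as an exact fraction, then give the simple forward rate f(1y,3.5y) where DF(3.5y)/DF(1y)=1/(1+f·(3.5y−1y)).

1 1/2 2443/2500
2 1 1901/2000
3 3/2 2267/2500
4 2 8949/10000
5 5/2 8747/10000
6 3 4183/5000
7 7/2 797/1000
8 4 3831/5000
f(1y,3.5y) = ((1901/2000)/(797/1000) − 1)/(5/2) = 307/3985 ≈ 7.7039%

step 1 [0.5y] bond c/2=33/800: DF=(2035019/2000000 − 33/800·(0))/(1+33/800) = 2443/2500 ≈ 0.977200
step 2 [1y] swap r/2=495/19277: DF=(1 − 495/19277·(0.977200))/(1+495/19277) = 1901/2000 ≈ 0.950500
step 3 [1.5y] zero: DF = P = 2267/2500 ≈ 0.906800
step 4 [2y] zero: DF = P = 8949/10000 ≈ 0.894900
step 5 [2.5y] zero: DF = P = 8747/10000 ≈ 0.874700
step 6 [3y] zero: DF = P = 4183/5000 ≈ 0.836600
step 7 [3.5y] swap r/2=290/8911: DF=(1 − 290/8911·(0.977200+0.950500+0.906800+0.894900+0.874700+0.836600))/(1+290/8911) = 797/1000 ≈ 0.797000
step 8 [4y] bond c/2=3/400: DF=(3274917/4000000 − 3/400·(0.977200+0.950500+0.906800+0.894900+0.874700+0.836600+0.797000))/(1+3/400) = 3831/5000 ≈ 0.766200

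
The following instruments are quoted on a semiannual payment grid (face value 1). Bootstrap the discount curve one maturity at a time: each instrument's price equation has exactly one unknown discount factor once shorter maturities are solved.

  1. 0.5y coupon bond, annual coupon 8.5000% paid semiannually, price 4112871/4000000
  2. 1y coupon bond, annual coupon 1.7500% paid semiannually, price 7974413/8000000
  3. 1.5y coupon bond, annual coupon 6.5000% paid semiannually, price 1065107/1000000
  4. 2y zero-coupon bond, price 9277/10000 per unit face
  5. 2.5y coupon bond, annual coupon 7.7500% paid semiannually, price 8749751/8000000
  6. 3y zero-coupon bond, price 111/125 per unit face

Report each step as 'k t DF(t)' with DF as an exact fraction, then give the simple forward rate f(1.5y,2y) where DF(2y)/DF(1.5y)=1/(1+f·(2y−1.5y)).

step 1 [0.5y] bond c/2=17/400: DF=(4112871/4000000 − 17/400·(0))/(1+17/400) = 9863/10000 ≈ 0.986300
step 2 [1y] bond c/2=7/800: DF=(7974413/8000000 − 7/800·(0.986300))/(1+7/800) = 2449/2500 ≈ 0.979600
step 3 [1.5y] bond c/2=13/400: DF=(1065107/1000000 − 13/400·(0.986300+0.979600))/(1+13/400) = 9697/10000 ≈ 0.969700
step 4 [2y] zero: DF = P = 9277/10000 ≈ 0.927700
step 5 [2.5y] bond c/2=31/800: DF=(8749751/8000000 − 31/800·(0.986300+0.979600+0.969700+0.927700))/(1+31/800) = 568/625 ≈ 0.908800
step 6 [3y] zero: DF = P = 111/125 ≈ 0.888000

1 1/2 9863/10000
2 1 2449/2500
3 3/2 9697/10000
4 2 9277/10000
5 5/2 568/625
6 3 111/125
f(1.5y,2y) = ((9697/10000)/(9277/10000) − 1)/(1/2) = 840/9277 ≈ 9.0547%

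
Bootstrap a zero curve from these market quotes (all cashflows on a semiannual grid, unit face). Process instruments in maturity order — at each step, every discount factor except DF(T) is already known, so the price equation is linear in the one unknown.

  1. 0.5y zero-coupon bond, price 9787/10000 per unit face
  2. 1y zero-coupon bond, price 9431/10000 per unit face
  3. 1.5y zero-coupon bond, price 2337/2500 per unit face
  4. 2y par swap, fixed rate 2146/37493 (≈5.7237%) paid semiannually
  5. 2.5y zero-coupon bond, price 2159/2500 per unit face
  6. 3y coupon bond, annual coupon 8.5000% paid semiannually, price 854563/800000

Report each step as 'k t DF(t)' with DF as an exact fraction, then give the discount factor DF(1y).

1 1/2 9787/10000
2 1 9431/10000
3 3/2 2337/2500
4 2 8927/10000
5 5/2 2159/2500
6 3 4183/5000
DF(1y) = 9431/10000 ≈ 0.943100

step 1 [0.5y] zero: DF = P = 9787/10000 ≈ 0.978700
step 2 [1y] zero: DF = P = 9431/10000 ≈ 0.943100
step 3 [1.5y] zero: DF = P = 2337/2500 ≈ 0.934800
step 4 [2y] swap r/2=1073/37493: DF=(1 − 1073/37493·(0.978700+0.943100+0.934800))/(1+1073/37493) = 8927/10000 ≈ 0.892700
step 5 [2.5y] zero: DF = P = 2159/2500 ≈ 0.863600
step 6 [3y] bond c/2=17/400: DF=(854563/800000 − 17/400·(0.978700+0.943100+0.934800+0.892700+0.863600))/(1+17/400) = 4183/5000 ≈ 0.836600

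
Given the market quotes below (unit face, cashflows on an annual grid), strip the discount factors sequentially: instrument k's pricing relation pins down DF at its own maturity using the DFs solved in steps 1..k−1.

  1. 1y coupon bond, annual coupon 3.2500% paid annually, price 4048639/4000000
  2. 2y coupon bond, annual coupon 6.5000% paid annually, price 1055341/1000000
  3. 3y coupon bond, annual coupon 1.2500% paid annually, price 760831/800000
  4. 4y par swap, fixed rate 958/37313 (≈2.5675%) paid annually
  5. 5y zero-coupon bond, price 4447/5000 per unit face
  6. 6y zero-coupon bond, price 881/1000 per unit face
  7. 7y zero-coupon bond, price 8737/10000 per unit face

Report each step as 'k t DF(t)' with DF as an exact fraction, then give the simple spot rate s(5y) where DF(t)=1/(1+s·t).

1 1 9803/10000
2 2 9311/10000
3 3 9157/10000
4 4 4521/5000
5 5 4447/5000
6 6 881/1000
7 7 8737/10000
s(5y) = (1/(4447/5000) − 1)/(5) = 553/22235 ≈ 2.4871%

step 1 [1y] bond c/1=13/400: DF=(4048639/4000000 − 13/400·(0))/(1+13/400) = 9803/10000 ≈ 0.980300
step 2 [2y] bond c/1=13/200: DF=(1055341/1000000 − 13/200·(0.980300))/(1+13/200) = 9311/10000 ≈ 0.931100
step 3 [3y] bond c/1=1/80: DF=(760831/800000 − 1/80·(0.980300+0.931100))/(1+1/80) = 9157/10000 ≈ 0.915700
step 4 [4y] swap r/1=958/37313: DF=(1 − 958/37313·(0.980300+0.931100+0.915700))/(1+958/37313) = 4521/5000 ≈ 0.904200
step 5 [5y] zero: DF = P = 4447/5000 ≈ 0.889400
step 6 [6y] zero: DF = P = 881/1000 ≈ 0.881000
step 7 [7y] zero: DF = P = 8737/10000 ≈ 0.873700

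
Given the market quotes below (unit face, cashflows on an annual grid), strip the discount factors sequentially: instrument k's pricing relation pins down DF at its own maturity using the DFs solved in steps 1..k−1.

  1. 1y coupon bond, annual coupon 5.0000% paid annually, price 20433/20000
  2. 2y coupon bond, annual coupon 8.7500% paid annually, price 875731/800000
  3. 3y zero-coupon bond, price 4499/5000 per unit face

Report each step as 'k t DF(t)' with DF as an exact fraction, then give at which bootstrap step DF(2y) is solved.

1 1 973/1000
2 2 9283/10000
3 3 4499/5000
DF(2y) is solved at step 2

step 1 [1y] bond c/1=1/20: DF=(20433/20000 − 1/20·(0))/(1+1/20) = 973/1000 ≈ 0.973000
step 2 [2y] bond c/1=7/80: DF=(875731/800000 − 7/80·(0.973000))/(1+7/80) = 9283/10000 ≈ 0.928300
step 3 [3y] zero: DF = P = 4499/5000 ≈ 0.899800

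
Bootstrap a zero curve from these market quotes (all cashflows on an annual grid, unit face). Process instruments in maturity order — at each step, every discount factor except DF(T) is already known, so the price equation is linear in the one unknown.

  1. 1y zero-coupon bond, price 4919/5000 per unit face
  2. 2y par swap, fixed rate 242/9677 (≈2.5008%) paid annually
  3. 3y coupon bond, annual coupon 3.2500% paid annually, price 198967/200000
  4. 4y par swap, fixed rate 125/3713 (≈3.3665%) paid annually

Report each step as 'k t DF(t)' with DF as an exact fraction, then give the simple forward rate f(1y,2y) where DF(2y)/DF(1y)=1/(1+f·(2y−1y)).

step 1 [1y] zero: DF = P = 4919/5000 ≈ 0.983800
step 2 [2y] swap r/1=242/9677: DF=(1 − 242/9677·(0.983800))/(1+242/9677) = 2379/2500 ≈ 0.951600
step 3 [3y] bond c/1=13/400: DF=(198967/200000 − 13/400·(0.983800+0.951600))/(1+13/400) = 4513/5000 ≈ 0.902600
step 4 [4y] swap r/1=125/3713: DF=(1 − 125/3713·(0.983800+0.951600+0.902600))/(1+125/3713) = 7/8 ≈ 0.875000

1 1 4919/5000
2 2 2379/2500
3 3 4513/5000
4 4 7/8
f(1y,2y) = ((4919/5000)/(2379/2500) − 1)/(1) = 161/4758 ≈ 3.3838%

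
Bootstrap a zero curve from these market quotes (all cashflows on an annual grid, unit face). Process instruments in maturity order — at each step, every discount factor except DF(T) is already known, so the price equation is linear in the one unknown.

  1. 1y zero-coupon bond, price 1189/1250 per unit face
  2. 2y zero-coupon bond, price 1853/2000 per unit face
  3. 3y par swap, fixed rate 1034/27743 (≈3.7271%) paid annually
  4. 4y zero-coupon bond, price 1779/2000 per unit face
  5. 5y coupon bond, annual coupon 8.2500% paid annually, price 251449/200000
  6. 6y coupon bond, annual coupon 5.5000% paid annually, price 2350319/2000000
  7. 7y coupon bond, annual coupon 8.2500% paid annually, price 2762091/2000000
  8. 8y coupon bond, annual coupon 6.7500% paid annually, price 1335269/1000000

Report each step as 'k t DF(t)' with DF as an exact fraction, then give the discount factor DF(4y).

1 1 1189/1250
2 2 1853/2000
3 3 4483/5000
4 4 1779/2000
5 5 4411/5000
6 6 8769/10000
7 7 69/80
8 8 4267/5000
DF(4y) = 1779/2000 ≈ 0.889500

step 1 [1y] zero: DF = P = 1189/1250 ≈ 0.951200
step 2 [2y] zero: DF = P = 1853/2000 ≈ 0.926500
step 3 [3y] swap r/1=1034/27743: DF=(1 − 1034/27743·(0.951200+0.926500))/(1+1034/27743) = 4483/5000 ≈ 0.896600
step 4 [4y] zero: DF = P = 1779/2000 ≈ 0.889500
step 5 [5y] bond c/1=33/400: DF=(251449/200000 − 33/400·(0.951200+0.926500+0.896600+0.889500))/(1+33/400) = 4411/5000 ≈ 0.882200
step 6 [6y] bond c/1=11/200: DF=(2350319/2000000 − 11/200·(0.951200+0.926500+0.896600+0.889500+0.882200))/(1+11/200) = 8769/10000 ≈ 0.876900
step 7 [7y] bond c/1=33/400: DF=(2762091/2000000 − 33/400·(0.951200+0.926500+0.896600+0.889500+0.882200+0.876900))/(1+33/400) = 69/80 ≈ 0.862500
step 8 [8y] bond c/1=27/400: DF=(1335269/1000000 − 27/400·(0.951200+0.926500+0.896600+0.889500+0.882200+0.876900+0.862500))/(1+27/400) = 4267/5000 ≈ 0.853400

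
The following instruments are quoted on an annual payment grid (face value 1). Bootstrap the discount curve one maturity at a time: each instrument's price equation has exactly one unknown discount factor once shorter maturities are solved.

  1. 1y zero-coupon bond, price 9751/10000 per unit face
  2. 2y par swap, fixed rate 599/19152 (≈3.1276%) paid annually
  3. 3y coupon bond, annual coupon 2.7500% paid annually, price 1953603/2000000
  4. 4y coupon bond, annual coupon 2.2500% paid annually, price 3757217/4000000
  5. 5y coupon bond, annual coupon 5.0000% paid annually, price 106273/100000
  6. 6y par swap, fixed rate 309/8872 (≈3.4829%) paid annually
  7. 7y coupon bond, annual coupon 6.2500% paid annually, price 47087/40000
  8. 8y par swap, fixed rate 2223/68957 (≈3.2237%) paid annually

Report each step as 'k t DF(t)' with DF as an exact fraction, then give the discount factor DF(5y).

step 1 [1y] zero: DF = P = 9751/10000 ≈ 0.975100
step 2 [2y] swap r/1=599/19152: DF=(1 − 599/19152·(0.975100))/(1+599/19152) = 9401/10000 ≈ 0.940100
step 3 [3y] bond c/1=11/400: DF=(1953603/2000000 − 11/400·(0.975100+0.940100))/(1+11/400) = 4497/5000 ≈ 0.899400
step 4 [4y] bond c/1=9/400: DF=(3757217/4000000 − 9/400·(0.975100+0.940100+0.899400))/(1+9/400) = 8567/10000 ≈ 0.856700
step 5 [5y] bond c/1=1/20: DF=(106273/100000 − 1/20·(0.975100+0.940100+0.899400+0.856700))/(1+1/20) = 8373/10000 ≈ 0.837300
step 6 [6y] swap r/1=309/8872: DF=(1 − 309/8872·(0.975100+0.940100+0.899400+0.856700+0.837300))/(1+309/8872) = 4073/5000 ≈ 0.814600
step 7 [7y] bond c/1=1/16: DF=(47087/40000 − 1/16·(0.975100+0.940100+0.899400+0.856700+0.837300+0.814600))/(1+1/16) = 1987/2500 ≈ 0.794800
step 8 [8y] swap r/1=2223/68957: DF=(1 − 2223/68957·(0.975100+0.940100+0.899400+0.856700+0.837300+0.814600+0.794800))/(1+2223/68957) = 7777/10000 ≈ 0.777700

1 1 9751/10000
2 2 9401/10000
3 3 4497/5000
4 4 8567/10000
5 5 8373/10000
6 6 4073/5000
7 7 1987/2500
8 8 7777/10000
DF(5y) = 8373/10000 ≈ 0.837300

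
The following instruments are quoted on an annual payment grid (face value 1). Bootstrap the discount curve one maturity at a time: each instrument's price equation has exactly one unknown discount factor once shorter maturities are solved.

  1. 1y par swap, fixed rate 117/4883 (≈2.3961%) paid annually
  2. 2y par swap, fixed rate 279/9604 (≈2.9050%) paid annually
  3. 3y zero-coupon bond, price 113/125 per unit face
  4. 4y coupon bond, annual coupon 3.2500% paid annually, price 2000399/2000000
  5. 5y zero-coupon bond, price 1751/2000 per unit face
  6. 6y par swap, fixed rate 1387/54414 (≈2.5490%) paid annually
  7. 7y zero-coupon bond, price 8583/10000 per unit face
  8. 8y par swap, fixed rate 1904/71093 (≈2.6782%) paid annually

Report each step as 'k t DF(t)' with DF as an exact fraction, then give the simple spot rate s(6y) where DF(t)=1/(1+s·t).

step 1 [1y] swap r/1=117/4883: DF=(1 − 117/4883·(0))/(1+117/4883) = 4883/5000 ≈ 0.976600
step 2 [2y] swap r/1=279/9604: DF=(1 − 279/9604·(0.976600))/(1+279/9604) = 4721/5000 ≈ 0.944200
step 3 [3y] zero: DF = P = 113/125 ≈ 0.904000
step 4 [4y] bond c/1=13/400: DF=(2000399/2000000 − 13/400·(0.976600+0.944200+0.904000))/(1+13/400) = 4399/5000 ≈ 0.879800
step 5 [5y] zero: DF = P = 1751/2000 ≈ 0.875500
step 6 [6y] swap r/1=1387/54414: DF=(1 − 1387/54414·(0.976600+0.944200+0.904000+0.879800+0.875500))/(1+1387/54414) = 8613/10000 ≈ 0.861300
step 7 [7y] zero: DF = P = 8583/10000 ≈ 0.858300
step 8 [8y] swap r/1=1904/71093: DF=(1 − 1904/71093·(0.976600+0.944200+0.904000+0.879800+0.875500+0.861300+0.858300))/(1+1904/71093) = 506/625 ≈ 0.809600

1 1 4883/5000
2 2 4721/5000
3 3 113/125
4 4 4399/5000
5 5 1751/2000
6 6 8613/10000
7 7 8583/10000
8 8 506/625
s(6y) = (1/(8613/10000) − 1)/(6) = 1387/51678 ≈ 2.6839%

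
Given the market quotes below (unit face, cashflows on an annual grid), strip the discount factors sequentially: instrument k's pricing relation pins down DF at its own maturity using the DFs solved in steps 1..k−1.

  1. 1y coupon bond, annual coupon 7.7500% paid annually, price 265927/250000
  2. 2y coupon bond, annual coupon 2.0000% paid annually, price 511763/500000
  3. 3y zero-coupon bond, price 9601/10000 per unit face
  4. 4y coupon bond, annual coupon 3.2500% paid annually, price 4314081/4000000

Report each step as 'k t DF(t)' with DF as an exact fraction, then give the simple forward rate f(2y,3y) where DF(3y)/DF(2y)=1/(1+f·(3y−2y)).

1 1 617/625
2 2 9841/10000
3 3 9601/10000
4 4 9523/10000
f(2y,3y) = ((9841/10000)/(9601/10000) − 1)/(1) = 240/9601 ≈ 2.4997%

step 1 [1y] bond c/1=31/400: DF=(265927/250000 − 31/400·(0))/(1+31/400) = 617/625 ≈ 0.987200
step 2 [2y] bond c/1=1/50: DF=(511763/500000 − 1/50·(0.987200))/(1+1/50) = 9841/10000 ≈ 0.984100
step 3 [3y] zero: DF = P = 9601/10000 ≈ 0.960100
step 4 [4y] bond c/1=13/400: DF=(4314081/4000000 − 13/400·(0.987200+0.984100+0.960100))/(1+13/400) = 9523/10000 ≈ 0.952300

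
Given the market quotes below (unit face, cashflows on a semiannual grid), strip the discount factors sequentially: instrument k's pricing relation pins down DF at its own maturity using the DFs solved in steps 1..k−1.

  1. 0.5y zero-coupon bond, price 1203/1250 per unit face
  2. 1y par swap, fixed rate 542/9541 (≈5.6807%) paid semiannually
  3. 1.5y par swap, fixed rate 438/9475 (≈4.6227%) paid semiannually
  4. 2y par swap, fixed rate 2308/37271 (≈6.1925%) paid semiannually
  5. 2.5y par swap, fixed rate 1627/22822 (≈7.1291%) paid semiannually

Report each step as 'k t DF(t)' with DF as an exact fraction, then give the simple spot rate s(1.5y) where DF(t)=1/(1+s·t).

1 1/2 1203/1250
2 1 4729/5000
3 3/2 9343/10000
4 2 4423/5000
5 5/2 8373/10000
s(1.5y) = (1/(9343/10000) − 1)/(3/2) = 438/9343 ≈ 4.6880%

step 1 [0.5y] zero: DF = P = 1203/1250 ≈ 0.962400
step 2 [1y] swap r/2=271/9541: DF=(1 − 271/9541·(0.962400))/(1+271/9541) = 4729/5000 ≈ 0.945800
step 3 [1.5y] swap r/2=219/9475: DF=(1 − 219/9475·(0.962400+0.945800))/(1+219/9475) = 9343/10000 ≈ 0.934300
step 4 [2y] swap r/2=1154/37271: DF=(1 − 1154/37271·(0.962400+0.945800+0.934300))/(1+1154/37271) = 4423/5000 ≈ 0.884600
step 5 [2.5y] swap r/2=1627/45644: DF=(1 − 1627/45644·(0.962400+0.945800+0.934300+0.884600))/(1+1627/45644) = 8373/10000 ≈ 0.837300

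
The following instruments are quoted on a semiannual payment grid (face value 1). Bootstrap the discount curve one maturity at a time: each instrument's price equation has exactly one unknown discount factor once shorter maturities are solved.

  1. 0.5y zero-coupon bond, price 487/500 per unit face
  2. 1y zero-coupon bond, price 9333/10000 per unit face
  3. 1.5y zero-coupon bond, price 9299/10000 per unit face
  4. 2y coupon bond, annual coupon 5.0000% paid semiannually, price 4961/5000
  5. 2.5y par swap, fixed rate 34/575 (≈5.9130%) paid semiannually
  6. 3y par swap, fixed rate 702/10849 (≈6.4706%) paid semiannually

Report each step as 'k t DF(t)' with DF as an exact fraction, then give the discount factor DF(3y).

step 1 [0.5y] zero: DF = P = 487/500 ≈ 0.974000
step 2 [1y] zero: DF = P = 9333/10000 ≈ 0.933300
step 3 [1.5y] zero: DF = P = 9299/10000 ≈ 0.929900
step 4 [2y] bond c/2=1/40: DF=(4961/5000 − 1/40·(0.974000+0.933300+0.929900))/(1+1/40) = 2247/2500 ≈ 0.898800
step 5 [2.5y] swap r/2=17/575: DF=(1 − 17/575·(0.974000+0.933300+0.929900+0.898800))/(1+17/575) = 108/125 ≈ 0.864000
step 6 [3y] swap r/2=351/10849: DF=(1 − 351/10849·(0.974000+0.933300+0.929900+0.898800+0.864000))/(1+351/10849) = 1649/2000 ≈ 0.824500

1 1/2 487/500
2 1 9333/10000
3 3/2 9299/10000
4 2 2247/2500
5 5/2 108/125
6 3 1649/2000
DF(3y) = 1649/2000 ≈ 0.824500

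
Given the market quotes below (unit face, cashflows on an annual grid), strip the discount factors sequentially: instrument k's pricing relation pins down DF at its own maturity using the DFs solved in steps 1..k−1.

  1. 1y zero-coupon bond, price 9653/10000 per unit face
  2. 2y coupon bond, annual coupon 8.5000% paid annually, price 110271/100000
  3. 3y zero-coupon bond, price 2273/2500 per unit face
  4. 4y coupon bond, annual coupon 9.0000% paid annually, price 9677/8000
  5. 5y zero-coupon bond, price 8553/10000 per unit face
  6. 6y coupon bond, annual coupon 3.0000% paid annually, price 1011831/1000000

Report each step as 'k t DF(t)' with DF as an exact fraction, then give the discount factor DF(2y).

step 1 [1y] zero: DF = P = 9653/10000 ≈ 0.965300
step 2 [2y] bond c/1=17/200: DF=(110271/100000 − 17/200·(0.965300))/(1+17/200) = 9407/10000 ≈ 0.940700
step 3 [3y] zero: DF = P = 2273/2500 ≈ 0.909200
step 4 [4y] bond c/1=9/100: DF=(9677/8000 − 9/100·(0.965300+0.940700+0.909200))/(1+9/100) = 8773/10000 ≈ 0.877300
step 5 [5y] zero: DF = P = 8553/10000 ≈ 0.855300
step 6 [6y] bond c/1=3/100: DF=(1011831/1000000 − 3/100·(0.965300+0.940700+0.909200+0.877300+0.855300))/(1+3/100) = 8499/10000 ≈ 0.849900

1 1 9653/10000
2 2 9407/10000
3 3 2273/2500
4 4 8773/10000
5 5 8553/10000
6 6 8499/10000
DF(2y) = 9407/10000 ≈ 0.940700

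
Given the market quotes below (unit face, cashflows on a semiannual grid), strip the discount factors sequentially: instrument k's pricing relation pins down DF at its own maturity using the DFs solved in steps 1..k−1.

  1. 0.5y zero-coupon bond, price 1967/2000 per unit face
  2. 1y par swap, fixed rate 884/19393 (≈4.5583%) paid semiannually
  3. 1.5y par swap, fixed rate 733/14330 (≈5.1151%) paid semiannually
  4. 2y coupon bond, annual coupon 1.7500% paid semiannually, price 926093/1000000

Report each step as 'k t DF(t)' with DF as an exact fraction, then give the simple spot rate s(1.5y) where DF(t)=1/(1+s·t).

step 1 [0.5y] zero: DF = P = 1967/2000 ≈ 0.983500
step 2 [1y] swap r/2=442/19393: DF=(1 − 442/19393·(0.983500))/(1+442/19393) = 4779/5000 ≈ 0.955800
step 3 [1.5y] swap r/2=733/28660: DF=(1 − 733/28660·(0.983500+0.955800))/(1+733/28660) = 9267/10000 ≈ 0.926700
step 4 [2y] bond c/2=7/800: DF=(926093/1000000 − 7/800·(0.983500+0.955800+0.926700))/(1+7/800) = 2233/2500 ≈ 0.893200

1 1/2 1967/2000
2 1 4779/5000
3 3/2 9267/10000
4 2 2233/2500
s(1.5y) = (1/(9267/10000) − 1)/(3/2) = 1466/27801 ≈ 5.2732%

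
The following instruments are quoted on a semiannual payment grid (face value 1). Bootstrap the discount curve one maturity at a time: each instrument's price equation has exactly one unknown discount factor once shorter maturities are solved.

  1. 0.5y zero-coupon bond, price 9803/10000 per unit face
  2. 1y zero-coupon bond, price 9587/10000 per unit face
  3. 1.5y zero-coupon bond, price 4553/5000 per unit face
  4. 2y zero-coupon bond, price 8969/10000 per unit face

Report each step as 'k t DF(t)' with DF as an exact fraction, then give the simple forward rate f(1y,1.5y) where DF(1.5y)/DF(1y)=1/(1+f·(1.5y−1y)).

step 1 [0.5y] zero: DF = P = 9803/10000 ≈ 0.980300
step 2 [1y] zero: DF = P = 9587/10000 ≈ 0.958700
step 3 [1.5y] zero: DF = P = 4553/5000 ≈ 0.910600
step 4 [2y] zero: DF = P = 8969/10000 ≈ 0.896900

1 1/2 9803/10000
2 1 9587/10000
3 3/2 4553/5000
4 2 8969/10000
f(1y,1.5y) = ((9587/10000)/(4553/5000) − 1)/(1/2) = 481/4553 ≈ 10.5645%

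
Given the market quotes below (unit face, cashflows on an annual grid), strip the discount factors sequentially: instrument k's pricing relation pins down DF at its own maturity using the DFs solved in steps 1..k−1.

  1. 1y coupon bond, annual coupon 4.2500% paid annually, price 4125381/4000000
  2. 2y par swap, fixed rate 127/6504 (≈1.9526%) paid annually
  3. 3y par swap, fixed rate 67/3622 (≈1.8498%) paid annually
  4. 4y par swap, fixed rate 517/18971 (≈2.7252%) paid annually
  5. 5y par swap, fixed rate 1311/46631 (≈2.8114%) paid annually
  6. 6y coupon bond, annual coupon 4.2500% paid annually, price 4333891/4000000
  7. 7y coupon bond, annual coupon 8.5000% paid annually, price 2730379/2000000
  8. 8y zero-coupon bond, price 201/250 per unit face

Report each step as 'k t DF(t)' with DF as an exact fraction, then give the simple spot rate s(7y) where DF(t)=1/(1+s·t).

1 1 9893/10000
2 2 9619/10000
3 3 1183/1250
4 4 4483/5000
5 5 8689/10000
6 6 2123/2500
7 7 1033/1250
8 8 201/250
s(7y) = (1/(1033/1250) − 1)/(7) = 31/1033 ≈ 3.0010%

step 1 [1y] bond c/1=17/400: DF=(4125381/4000000 − 17/400·(0))/(1+17/400) = 9893/10000 ≈ 0.989300
step 2 [2y] swap r/1=127/6504: DF=(1 − 127/6504·(0.989300))/(1+127/6504) = 9619/10000 ≈ 0.961900
step 3 [3y] swap r/1=67/3622: DF=(1 − 67/3622·(0.989300+0.961900))/(1+67/3622) = 1183/1250 ≈ 0.946400
step 4 [4y] swap r/1=517/18971: DF=(1 − 517/18971·(0.989300+0.961900+0.946400))/(1+517/18971) = 4483/5000 ≈ 0.896600
step 5 [5y] swap r/1=1311/46631: DF=(1 − 1311/46631·(0.989300+0.961900+0.946400+0.896600))/(1+1311/46631) = 8689/10000 ≈ 0.868900
step 6 [6y] bond c/1=17/400: DF=(4333891/4000000 − 17/400·(0.989300+0.961900+0.946400+0.896600+0.868900))/(1+17/400) = 2123/2500 ≈ 0.849200
step 7 [7y] bond c/1=17/200: DF=(2730379/2000000 − 17/200·(0.989300+0.961900+0.946400+0.896600+0.868900+0.849200))/(1+17/200) = 1033/1250 ≈ 0.826400
step 8 [8y] zero: DF = P = 201/250 ≈ 0.804000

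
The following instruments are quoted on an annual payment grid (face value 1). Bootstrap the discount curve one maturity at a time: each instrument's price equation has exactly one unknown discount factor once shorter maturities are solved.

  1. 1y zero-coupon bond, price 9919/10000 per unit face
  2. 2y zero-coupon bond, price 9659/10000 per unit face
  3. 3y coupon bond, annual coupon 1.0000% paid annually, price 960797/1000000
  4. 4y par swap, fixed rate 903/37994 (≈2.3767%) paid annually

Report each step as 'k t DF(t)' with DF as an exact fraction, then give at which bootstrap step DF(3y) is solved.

step 1 [1y] zero: DF = P = 9919/10000 ≈ 0.991900
step 2 [2y] zero: DF = P = 9659/10000 ≈ 0.965900
step 3 [3y] bond c/1=1/100: DF=(960797/1000000 − 1/100·(0.991900+0.965900))/(1+1/100) = 9319/10000 ≈ 0.931900
step 4 [4y] swap r/1=903/37994: DF=(1 − 903/37994·(0.991900+0.965900+0.931900))/(1+903/37994) = 9097/10000 ≈ 0.909700

1 1 9919/10000
2 2 9659/10000
3 3 9319/10000
4 4 9097/10000
DF(3y) is solved at step 3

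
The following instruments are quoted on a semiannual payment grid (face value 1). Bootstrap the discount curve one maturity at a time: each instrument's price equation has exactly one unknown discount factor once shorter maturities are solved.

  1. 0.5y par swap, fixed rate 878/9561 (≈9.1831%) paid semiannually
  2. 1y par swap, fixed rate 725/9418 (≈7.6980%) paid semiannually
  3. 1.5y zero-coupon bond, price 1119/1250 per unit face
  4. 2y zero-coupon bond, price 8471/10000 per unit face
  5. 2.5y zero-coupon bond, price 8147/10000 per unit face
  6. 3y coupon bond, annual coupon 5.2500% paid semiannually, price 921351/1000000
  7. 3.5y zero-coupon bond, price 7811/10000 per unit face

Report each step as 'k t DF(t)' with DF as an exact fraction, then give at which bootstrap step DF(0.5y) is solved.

1 1/2 9561/10000
2 1 371/400
3 3/2 1119/1250
4 2 8471/10000
5 5/2 8147/10000
6 3 3921/5000
7 7/2 7811/10000
DF(0.5y) is solved at step 1

step 1 [0.5y] swap r/2=439/9561: DF=(1 − 439/9561·(0))/(1+439/9561) = 9561/10000 ≈ 0.956100
step 2 [1y] swap r/2=725/18836: DF=(1 − 725/18836·(0.956100))/(1+725/18836) = 371/400 ≈ 0.927500
step 3 [1.5y] zero: DF = P = 1119/1250 ≈ 0.895200
step 4 [2y] zero: DF = P = 8471/10000 ≈ 0.847100
step 5 [2.5y] zero: DF = P = 8147/10000 ≈ 0.814700
step 6 [3y] bond c/2=21/800: DF=(921351/1000000 − 21/800·(0.956100+0.927500+0.895200+0.847100+0.814700))/(1+21/800) = 3921/5000 ≈ 0.784200
step 7 [3.5y] zero: DF = P = 7811/10000 ≈ 0.781100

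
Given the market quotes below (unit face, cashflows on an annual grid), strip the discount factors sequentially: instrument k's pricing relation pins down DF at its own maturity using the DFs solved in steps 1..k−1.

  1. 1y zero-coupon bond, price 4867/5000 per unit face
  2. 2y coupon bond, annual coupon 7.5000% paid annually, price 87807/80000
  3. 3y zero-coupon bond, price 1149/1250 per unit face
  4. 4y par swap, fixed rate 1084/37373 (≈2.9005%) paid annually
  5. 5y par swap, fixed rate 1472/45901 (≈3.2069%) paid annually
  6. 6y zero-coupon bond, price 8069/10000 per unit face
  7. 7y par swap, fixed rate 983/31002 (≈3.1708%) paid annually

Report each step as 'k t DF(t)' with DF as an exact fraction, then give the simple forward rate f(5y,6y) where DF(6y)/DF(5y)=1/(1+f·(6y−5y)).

step 1 [1y] zero: DF = P = 4867/5000 ≈ 0.973400
step 2 [2y] bond c/1=3/40: DF=(87807/80000 − 3/40·(0.973400))/(1+3/40) = 9531/10000 ≈ 0.953100
step 3 [3y] zero: DF = P = 1149/1250 ≈ 0.919200
step 4 [4y] swap r/1=1084/37373: DF=(1 − 1084/37373·(0.973400+0.953100+0.919200))/(1+1084/37373) = 2229/2500 ≈ 0.891600
step 5 [5y] swap r/1=1472/45901: DF=(1 − 1472/45901·(0.973400+0.953100+0.919200+0.891600))/(1+1472/45901) = 533/625 ≈ 0.852800
step 6 [6y] zero: DF = P = 8069/10000 ≈ 0.806900
step 7 [7y] swap r/1=983/31002: DF=(1 − 983/31002·(0.973400+0.953100+0.919200+0.891600+0.852800+0.806900))/(1+983/31002) = 4017/5000 ≈ 0.803400

1 1 4867/5000
2 2 9531/10000
3 3 1149/1250
4 4 2229/2500
5 5 533/625
6 6 8069/10000
7 7 4017/5000
f(5y,6y) = ((533/625)/(8069/10000) − 1)/(1) = 459/8069 ≈ 5.6884%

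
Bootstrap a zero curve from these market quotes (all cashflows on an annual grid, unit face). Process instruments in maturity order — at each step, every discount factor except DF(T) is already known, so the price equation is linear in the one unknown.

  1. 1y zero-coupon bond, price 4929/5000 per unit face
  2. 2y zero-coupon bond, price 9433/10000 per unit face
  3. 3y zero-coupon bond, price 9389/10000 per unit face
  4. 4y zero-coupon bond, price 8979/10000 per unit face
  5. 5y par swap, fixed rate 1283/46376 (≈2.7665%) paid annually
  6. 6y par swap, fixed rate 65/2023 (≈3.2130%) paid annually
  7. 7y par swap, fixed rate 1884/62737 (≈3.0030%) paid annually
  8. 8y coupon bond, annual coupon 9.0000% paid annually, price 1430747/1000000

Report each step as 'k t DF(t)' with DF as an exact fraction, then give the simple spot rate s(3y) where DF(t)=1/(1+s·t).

step 1 [1y] zero: DF = P = 4929/5000 ≈ 0.985800
step 2 [2y] zero: DF = P = 9433/10000 ≈ 0.943300
step 3 [3y] zero: DF = P = 9389/10000 ≈ 0.938900
step 4 [4y] zero: DF = P = 8979/10000 ≈ 0.897900
step 5 [5y] swap r/1=1283/46376: DF=(1 − 1283/46376·(0.985800+0.943300+0.938900+0.897900))/(1+1283/46376) = 8717/10000 ≈ 0.871700
step 6 [6y] swap r/1=65/2023: DF=(1 − 65/2023·(0.985800+0.943300+0.938900+0.897900+0.871700))/(1+65/2023) = 1649/2000 ≈ 0.824500
step 7 [7y] swap r/1=1884/62737: DF=(1 − 1884/62737·(0.985800+0.943300+0.938900+0.897900+0.871700+0.824500))/(1+1884/62737) = 2029/2500 ≈ 0.811600
step 8 [8y] bond c/1=9/100: DF=(1430747/1000000 − 9/100·(0.985800+0.943300+0.938900+0.897900+0.871700+0.824500+0.811600))/(1+9/100) = 3973/5000 ≈ 0.794600

1 1 4929/5000
2 2 9433/10000
3 3 9389/10000
4 4 8979/10000
5 5 8717/10000
6 6 1649/2000
7 7 2029/2500
8 8 3973/5000
s(3y) = (1/(9389/10000) − 1)/(3) = 611/28167 ≈ 2.1692%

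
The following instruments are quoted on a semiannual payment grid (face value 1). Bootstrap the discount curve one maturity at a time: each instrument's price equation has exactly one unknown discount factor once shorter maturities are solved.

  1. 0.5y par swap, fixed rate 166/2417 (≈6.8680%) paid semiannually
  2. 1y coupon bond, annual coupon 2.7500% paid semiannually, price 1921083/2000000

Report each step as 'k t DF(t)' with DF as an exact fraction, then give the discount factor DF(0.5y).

step 1 [0.5y] swap r/2=83/2417: DF=(1 − 83/2417·(0))/(1+83/2417) = 2417/2500 ≈ 0.966800
step 2 [1y] bond c/2=11/800: DF=(1921083/2000000 − 11/800·(0.966800))/(1+11/800) = 584/625 ≈ 0.934400

1 1/2 2417/2500
2 1 584/625
DF(0.5y) = 2417/2500 ≈ 0.966800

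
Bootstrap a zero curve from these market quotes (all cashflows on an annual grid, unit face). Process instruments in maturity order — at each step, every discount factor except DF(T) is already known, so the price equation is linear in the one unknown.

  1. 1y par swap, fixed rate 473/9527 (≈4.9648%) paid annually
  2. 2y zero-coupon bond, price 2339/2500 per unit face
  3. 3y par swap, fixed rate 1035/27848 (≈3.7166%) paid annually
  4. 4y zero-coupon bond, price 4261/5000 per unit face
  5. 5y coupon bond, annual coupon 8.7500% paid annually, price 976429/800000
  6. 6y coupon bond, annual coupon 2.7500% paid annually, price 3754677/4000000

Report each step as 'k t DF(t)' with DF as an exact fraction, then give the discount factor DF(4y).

step 1 [1y] swap r/1=473/9527: DF=(1 − 473/9527·(0))/(1+473/9527) = 9527/10000 ≈ 0.952700
step 2 [2y] zero: DF = P = 2339/2500 ≈ 0.935600
step 3 [3y] swap r/1=1035/27848: DF=(1 − 1035/27848·(0.952700+0.935600))/(1+1035/27848) = 1793/2000 ≈ 0.896500
step 4 [4y] zero: DF = P = 4261/5000 ≈ 0.852200
step 5 [5y] bond c/1=7/80: DF=(976429/800000 − 7/80·(0.952700+0.935600+0.896500+0.852200))/(1+7/80) = 8297/10000 ≈ 0.829700
step 6 [6y] bond c/1=11/400: DF=(3754677/4000000 − 11/400·(0.952700+0.935600+0.896500+0.852200+0.829700))/(1+11/400) = 397/500 ≈ 0.794000

1 1 9527/10000
2 2 2339/2500
3 3 1793/2000
4 4 4261/5000
5 5 8297/10000
6 6 397/500
DF(4y) = 4261/5000 ≈ 0.852200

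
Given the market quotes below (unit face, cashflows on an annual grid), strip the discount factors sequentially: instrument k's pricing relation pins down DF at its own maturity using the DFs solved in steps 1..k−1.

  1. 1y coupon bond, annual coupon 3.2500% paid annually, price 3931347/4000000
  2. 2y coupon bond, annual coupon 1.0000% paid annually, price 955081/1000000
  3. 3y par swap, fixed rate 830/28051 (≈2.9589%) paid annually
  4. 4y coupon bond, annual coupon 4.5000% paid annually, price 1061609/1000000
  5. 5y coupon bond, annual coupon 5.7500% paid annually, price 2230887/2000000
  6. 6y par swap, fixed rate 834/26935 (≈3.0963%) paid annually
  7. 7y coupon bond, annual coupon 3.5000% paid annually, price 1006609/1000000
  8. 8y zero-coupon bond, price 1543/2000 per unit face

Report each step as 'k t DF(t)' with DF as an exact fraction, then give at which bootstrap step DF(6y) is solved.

1 1 9519/10000
2 2 4681/5000
3 3 917/1000
4 4 8951/10000
5 5 1067/1250
6 6 2083/2500
7 7 494/625
8 8 1543/2000
DF(6y) is solved at step 6

step 1 [1y] bond c/1=13/400: DF=(3931347/4000000 − 13/400·(0))/(1+13/400) = 9519/10000 ≈ 0.951900
step 2 [2y] bond c/1=1/100: DF=(955081/1000000 − 1/100·(0.951900))/(1+1/100) = 4681/5000 ≈ 0.936200
step 3 [3y] swap r/1=830/28051: DF=(1 − 830/28051·(0.951900+0.936200))/(1+830/28051) = 917/1000 ≈ 0.917000
step 4 [4y] bond c/1=9/200: DF=(1061609/1000000 − 9/200·(0.951900+0.936200+0.917000))/(1+9/200) = 8951/10000 ≈ 0.895100
step 5 [5y] bond c/1=23/400: DF=(2230887/2000000 − 23/400·(0.951900+0.936200+0.917000+0.895100))/(1+23/400) = 1067/1250 ≈ 0.853600
step 6 [6y] swap r/1=834/26935: DF=(1 − 834/26935·(0.951900+0.936200+0.917000+0.895100+0.853600))/(1+834/26935) = 2083/2500 ≈ 0.833200
step 7 [7y] bond c/1=7/200: DF=(1006609/1000000 − 7/200·(0.951900+0.936200+0.917000+0.895100+0.853600+0.833200))/(1+7/200) = 494/625 ≈ 0.790400
step 8 [8y] zero: DF = P = 1543/2000 ≈ 0.771500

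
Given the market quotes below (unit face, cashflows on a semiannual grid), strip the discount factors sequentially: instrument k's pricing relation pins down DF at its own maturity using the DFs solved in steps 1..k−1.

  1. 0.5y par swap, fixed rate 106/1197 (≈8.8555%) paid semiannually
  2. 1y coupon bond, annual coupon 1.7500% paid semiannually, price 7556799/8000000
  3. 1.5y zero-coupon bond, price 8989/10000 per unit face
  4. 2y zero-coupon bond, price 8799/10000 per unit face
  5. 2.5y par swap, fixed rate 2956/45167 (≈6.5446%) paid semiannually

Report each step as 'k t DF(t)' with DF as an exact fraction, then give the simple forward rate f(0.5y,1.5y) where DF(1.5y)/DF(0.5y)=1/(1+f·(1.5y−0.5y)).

step 1 [0.5y] swap r/2=53/1197: DF=(1 − 53/1197·(0))/(1+53/1197) = 1197/1250 ≈ 0.957600
step 2 [1y] bond c/2=7/800: DF=(7556799/8000000 − 7/800·(0.957600))/(1+7/800) = 9281/10000 ≈ 0.928100
step 3 [1.5y] zero: DF = P = 8989/10000 ≈ 0.898900
step 4 [2y] zero: DF = P = 8799/10000 ≈ 0.879900
step 5 [2.5y] swap r/2=1478/45167: DF=(1 − 1478/45167·(0.957600+0.928100+0.898900+0.879900))/(1+1478/45167) = 4261/5000 ≈ 0.852200

1 1/2 1197/1250
2 1 9281/10000
3 3/2 8989/10000
4 2 8799/10000
5 5/2 4261/5000
f(0.5y,1.5y) = ((1197/1250)/(8989/10000) − 1)/(1) = 587/8989 ≈ 6.5302%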